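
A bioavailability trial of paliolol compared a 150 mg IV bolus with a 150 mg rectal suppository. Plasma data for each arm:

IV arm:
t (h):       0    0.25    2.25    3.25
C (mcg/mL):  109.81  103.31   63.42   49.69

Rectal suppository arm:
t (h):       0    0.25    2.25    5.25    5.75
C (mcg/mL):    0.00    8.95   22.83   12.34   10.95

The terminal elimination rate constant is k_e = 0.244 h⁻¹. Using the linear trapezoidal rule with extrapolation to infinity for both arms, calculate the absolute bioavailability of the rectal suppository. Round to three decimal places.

F = 0.301

Trapezoidal AUC_0→3.25 (IV):
  [0→0.25]: (109.81+103.31)/2 × 0.25 = 26.64
  [0.25→2.25]: (103.31+63.42)/2 × 2 = 166.73
  [2.25→3.25]: (63.42+49.69)/2 × 1 = 56.555
  Sum = 249.925 mcg/mL·h
IV tail: 49.69/0.244 = 203.648; AUC_iv,0→∞ = 249.925 + 203.648 = 453.573 mcg/mL·h
Trapezoidal AUC_0→5.75 (rectal suppository):
  [0→0.25]: (0.00+8.95)/2 × 0.25 = 1.11875
  [0.25→2.25]: (8.95+22.83)/2 × 2 = 31.78
  [2.25→5.25]: (22.83+12.34)/2 × 3 = 52.755
  [5.25→5.75]: (12.34+10.95)/2 × 0.5 = 5.8225
  Sum = 91.47625 mcg/mL·h
rectal suppository tail: 10.95/0.244 = 44.877; AUC_ev,0→∞ = 91.47625 + 44.877 = 136.35325 mcg/mL·h
F = (AUC_ev/D_ev)/(AUC_iv/D_iv) = (136.35325/150)/(453.573/150) = 0.909022/3.02382 = 0.3006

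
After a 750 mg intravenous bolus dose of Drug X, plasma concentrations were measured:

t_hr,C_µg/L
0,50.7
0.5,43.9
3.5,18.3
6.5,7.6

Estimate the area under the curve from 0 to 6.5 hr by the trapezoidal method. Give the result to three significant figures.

Trapezoidal AUC_0→6.5:
  [0→0.5]: (50.7+43.9)/2 × 0.5 = 23.65
  [0.5→3.5]: (43.9+18.3)/2 × 3 = 93.3
  [3.5→6.5]: (18.3+7.6)/2 × 3 = 38.85
  Sum = 155.8 µg/L·hr

AUC = 156 µg/L·hr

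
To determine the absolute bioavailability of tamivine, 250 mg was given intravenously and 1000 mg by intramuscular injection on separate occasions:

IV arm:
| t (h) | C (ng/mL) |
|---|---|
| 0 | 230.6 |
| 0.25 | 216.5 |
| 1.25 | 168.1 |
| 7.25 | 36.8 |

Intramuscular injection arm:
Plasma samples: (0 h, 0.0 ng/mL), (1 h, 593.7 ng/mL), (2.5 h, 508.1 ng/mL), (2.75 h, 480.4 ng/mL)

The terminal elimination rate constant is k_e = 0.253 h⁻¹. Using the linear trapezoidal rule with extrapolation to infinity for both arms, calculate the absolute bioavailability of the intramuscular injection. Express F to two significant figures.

Trapezoidal AUC_0→7.25 (IV):
  [0→0.25]: (230.6+216.5)/2 × 0.25 = 55.8875
  [0.25→1.25]: (216.5+168.1)/2 × 1 = 192.3
  [1.25→7.25]: (168.1+36.8)/2 × 6 = 614.7
  Sum = 862.8875 ng/mL·h
IV tail: 36.8/0.253 = 145.455; AUC_iv,0→∞ = 862.8875 + 145.455 = 1008.3425 ng/mL·h
Trapezoidal AUC_0→2.75 (intramuscular injection):
  [0→1]: (0.0+593.7)/2 × 1 = 296.85
  [1→2.5]: (593.7+508.1)/2 × 1.5 = 826.35
  [2.5→2.75]: (508.1+480.4)/2 × 0.25 = 123.5625
  Sum = 1246.7625 ng/mL·h
intramuscular injection tail: 480.4/0.253 = 1898.814; AUC_ev,0→∞ = 1246.7625 + 1898.814 = 3145.5765 ng/mL·h
F = (AUC_ev/D_ev)/(AUC_iv/D_iv) = (3145.5765/1000)/(1008.3425/250) = 3.1455765/4.03337 = 0.7799

F = 0.78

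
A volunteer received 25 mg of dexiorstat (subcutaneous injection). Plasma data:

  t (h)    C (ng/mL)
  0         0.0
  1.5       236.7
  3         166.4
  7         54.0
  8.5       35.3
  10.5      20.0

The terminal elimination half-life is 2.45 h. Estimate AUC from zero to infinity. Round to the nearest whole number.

Trapezoidal AUC_0→10.5:
  [0→1.5]: (0.0+236.7)/2 × 1.5 = 177.525
  [1.5→3]: (236.7+166.4)/2 × 1.5 = 302.325
  [3→7]: (166.4+54.0)/2 × 4 = 440.8
  [7→8.5]: (54.0+35.3)/2 × 1.5 = 66.975
  [8.5→10.5]: (35.3+20.0)/2 × 2 = 55.3
  Sum = 1042.925 ng/mL·h
k_e = ln2 / t½ = 0.693147 / 2.45 = 0.2829 h^-1
Extrapolated tail: C_last / k_e = 20.0 / 0.2829 = 70.696
AUC_0→∞ = 1042.925 + 70.696 = 1113.621 ng/mL·h

AUC = 1114 ng/mL·h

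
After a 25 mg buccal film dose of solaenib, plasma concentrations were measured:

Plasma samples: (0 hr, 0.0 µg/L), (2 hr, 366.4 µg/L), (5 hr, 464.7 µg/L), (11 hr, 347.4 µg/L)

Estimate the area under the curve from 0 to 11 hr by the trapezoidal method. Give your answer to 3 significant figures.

Trapezoidal AUC_0→11:
  [0→2]: (0.0+366.4)/2 × 2 = 366.4
  [2→5]: (366.4+464.7)/2 × 3 = 1246.65
  [5→11]: (464.7+347.4)/2 × 6 = 2436.3
  Sum = 4049.35 µg/L·hr

AUC = 4050 µg/L·hr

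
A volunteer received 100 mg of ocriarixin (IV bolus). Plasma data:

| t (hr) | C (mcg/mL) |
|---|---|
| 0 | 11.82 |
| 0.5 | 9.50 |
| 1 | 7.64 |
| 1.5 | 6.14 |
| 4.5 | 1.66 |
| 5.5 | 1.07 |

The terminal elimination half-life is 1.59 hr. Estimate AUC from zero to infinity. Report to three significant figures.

Trapezoidal AUC_0→5.5:
  [0→0.5]: (11.82+9.50)/2 × 0.5 = 5.33
  [0.5→1]: (9.50+7.64)/2 × 0.5 = 4.285
  [1→1.5]: (7.64+6.14)/2 × 0.5 = 3.445
  [1.5→4.5]: (6.14+1.66)/2 × 3 = 11.7
  [4.5→5.5]: (1.66+1.07)/2 × 1 = 1.365
  Sum = 26.125 mcg/mL·hr
k_e = ln2 / t½ = 0.693147 / 1.59 = 0.4359 hr^-1
Extrapolated tail: C_last / k_e = 1.07 / 0.4359 = 2.455
AUC_0→∞ = 26.125 + 2.455 = 28.58 mcg/mL·hr

AUC = 28.6 mcg/mL·hr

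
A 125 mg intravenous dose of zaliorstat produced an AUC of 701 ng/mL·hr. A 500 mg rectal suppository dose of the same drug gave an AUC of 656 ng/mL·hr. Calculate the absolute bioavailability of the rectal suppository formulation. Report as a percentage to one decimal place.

F = 23.4%

F = (AUC_ev / D_ev) / (AUC_iv / D_iv)
  = (656/500) / (701/125)
  = 1.312 / 5.608 = 0.2340
  = 23.40%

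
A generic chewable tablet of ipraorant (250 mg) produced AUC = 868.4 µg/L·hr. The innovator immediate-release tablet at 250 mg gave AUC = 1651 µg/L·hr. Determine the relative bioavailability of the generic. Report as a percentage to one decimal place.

F_rel = 52.6%

F_rel = (AUC_test/D_test) / (AUC_ref/D_ref)
      = (868.4/250) / (1651/250)
      = 3.4736 / 6.604 = 0.5260 = 52.60%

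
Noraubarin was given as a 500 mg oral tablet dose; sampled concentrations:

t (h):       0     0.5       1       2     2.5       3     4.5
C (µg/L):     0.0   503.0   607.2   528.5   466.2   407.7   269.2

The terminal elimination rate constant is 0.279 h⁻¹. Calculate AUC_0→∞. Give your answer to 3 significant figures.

Trapezoidal AUC_0→4.5:
  [0→0.5]: (0.0+503.0)/2 × 0.5 = 125.75
  [0.5→1]: (503.0+607.2)/2 × 0.5 = 277.55
  [1→2]: (607.2+528.5)/2 × 1 = 567.85
  [2→2.5]: (528.5+466.2)/2 × 0.5 = 248.675
  [2.5→3]: (466.2+407.7)/2 × 0.5 = 218.475
  [3→4.5]: (407.7+269.2)/2 × 1.5 = 507.675
  Sum = 1945.975 µg/L·h
Extrapolated tail: C_last / k_e = 269.2 / 0.279 = 964.875
AUC_0→∞ = 1945.975 + 964.875 = 2910.85 µg/L·h

AUC = 2910 µg/L·h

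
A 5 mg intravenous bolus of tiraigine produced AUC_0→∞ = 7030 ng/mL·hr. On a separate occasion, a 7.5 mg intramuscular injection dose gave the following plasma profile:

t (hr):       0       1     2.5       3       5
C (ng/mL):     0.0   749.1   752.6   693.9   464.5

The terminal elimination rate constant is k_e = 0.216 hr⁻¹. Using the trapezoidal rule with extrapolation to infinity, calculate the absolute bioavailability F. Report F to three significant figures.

F = 0.490

Trapezoidal AUC_0→5 (intramuscular injection):
  [0→1]: (0.0+749.1)/2 × 1 = 374.55
  [1→2.5]: (749.1+752.6)/2 × 1.5 = 1126.275
  [2.5→3]: (752.6+693.9)/2 × 0.5 = 361.625
  [3→5]: (693.9+464.5)/2 × 2 = 1158.4
  Sum = 3020.85 ng/mL·hr
Tail: C_last/k_e = 464.5/0.216 = 2150.463
AUC_0→∞ (intramuscular injection) = 3020.85 + 2150.463 = 5171.313 ng/mL·hr
F = (AUC_ev/D_ev)/(AUC_iv/D_iv) = (5171.313/7.5)/(7030/5) = 689.5084/1406 = 0.4904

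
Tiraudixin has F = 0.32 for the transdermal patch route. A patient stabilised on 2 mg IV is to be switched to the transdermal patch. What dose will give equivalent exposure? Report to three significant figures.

D_transdermal = 6.25 mg

For equal systemic exposure: F × D_ev = D_iv
D_ev = D_iv / F = 2 / 0.32 = 6.25 mg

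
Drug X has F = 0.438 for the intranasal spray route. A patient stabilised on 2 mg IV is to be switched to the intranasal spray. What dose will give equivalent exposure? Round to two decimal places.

D_intranasal = 4.57 mg

For equal systemic exposure: F × D_ev = D_iv
D_ev = D_iv / F = 2 / 0.438 = 4.56621 mg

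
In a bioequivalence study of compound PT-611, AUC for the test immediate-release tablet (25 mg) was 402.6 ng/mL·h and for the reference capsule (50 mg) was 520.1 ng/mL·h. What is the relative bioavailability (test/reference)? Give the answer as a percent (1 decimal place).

F_rel = 154.8%

F_rel = (AUC_test/D_test) / (AUC_ref/D_ref)
      = (402.6/25) / (520.1/50)
      = 16.104 / 10.402 = 1.5482 = 154.82%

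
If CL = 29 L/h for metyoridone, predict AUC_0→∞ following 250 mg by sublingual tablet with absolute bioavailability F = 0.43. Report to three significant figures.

AUC = 3.71 mg/L·h

AUC_0→∞ = F × Dose / CL
        = 0.43 × 250 / 29 = 3.7069 mg/L·h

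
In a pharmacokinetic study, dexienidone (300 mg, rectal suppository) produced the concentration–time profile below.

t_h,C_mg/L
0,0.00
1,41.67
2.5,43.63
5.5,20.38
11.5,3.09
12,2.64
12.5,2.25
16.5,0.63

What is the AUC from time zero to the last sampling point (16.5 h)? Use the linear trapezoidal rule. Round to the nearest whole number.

AUC = 260 mg/L·h

Trapezoidal AUC_0→16.5:
  [0→1]: (0.00+41.67)/2 × 1 = 20.835
  [1→2.5]: (41.67+43.63)/2 × 1.5 = 63.975
  [2.5→5.5]: (43.63+20.38)/2 × 3 = 96.015
  [5.5→11.5]: (20.38+3.09)/2 × 6 = 70.41
  [11.5→12]: (3.09+2.64)/2 × 0.5 = 1.4325
  [12→12.5]: (2.64+2.25)/2 × 0.5 = 1.2225
  [12.5→16.5]: (2.25+0.63)/2 × 4 = 5.76
  Sum = 259.65 mg/L·h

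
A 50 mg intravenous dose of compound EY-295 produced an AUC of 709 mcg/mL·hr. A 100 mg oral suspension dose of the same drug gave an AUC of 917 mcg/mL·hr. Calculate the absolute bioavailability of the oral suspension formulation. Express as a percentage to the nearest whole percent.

F = (AUC_ev / D_ev) / (AUC_iv / D_iv)
  = (917/100) / (709/50)
  = 9.17 / 14.18 = 0.6467
  = 64.67%

F = 65%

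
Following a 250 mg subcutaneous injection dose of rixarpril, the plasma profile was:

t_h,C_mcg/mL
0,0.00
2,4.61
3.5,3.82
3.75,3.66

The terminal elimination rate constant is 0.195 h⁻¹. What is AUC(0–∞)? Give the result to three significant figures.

Trapezoidal AUC_0→3.75:
  [0→2]: (0.00+4.61)/2 × 2 = 4.61
  [2→3.5]: (4.61+3.82)/2 × 1.5 = 6.3225
  [3.5→3.75]: (3.82+3.66)/2 × 0.25 = 0.935
  Sum = 11.8675 mcg/mL·h
Extrapolated tail: C_last / k_e = 3.66 / 0.195 = 18.769
AUC_0→∞ = 11.8675 + 18.769 = 30.6365 mcg/mL·h

AUC = 30.6 mcg/mL·h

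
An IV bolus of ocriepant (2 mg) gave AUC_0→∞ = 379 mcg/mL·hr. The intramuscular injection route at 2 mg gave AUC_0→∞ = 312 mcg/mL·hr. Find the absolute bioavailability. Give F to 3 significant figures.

F = (AUC_ev / D_ev) / (AUC_iv / D_iv)
  = (312/2) / (379/2)
  = 156 / 189.5 = 0.8232

F = 0.823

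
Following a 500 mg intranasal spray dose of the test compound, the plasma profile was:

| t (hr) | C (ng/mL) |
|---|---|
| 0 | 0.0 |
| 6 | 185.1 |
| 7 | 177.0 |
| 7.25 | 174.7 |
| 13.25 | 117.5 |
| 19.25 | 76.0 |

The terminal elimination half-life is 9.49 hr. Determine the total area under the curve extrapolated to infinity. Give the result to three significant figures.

AUC = 3280 ng/mL·hr

Trapezoidal AUC_0→19.25:
  [0→6]: (0.0+185.1)/2 × 6 = 555.3
  [6→7]: (185.1+177.0)/2 × 1 = 181.05
  [7→7.25]: (177.0+174.7)/2 × 0.25 = 43.9625
  [7.25→13.25]: (174.7+117.5)/2 × 6 = 876.6
  [13.25→19.25]: (117.5+76.0)/2 × 6 = 580.5
  Sum = 2237.4125 ng/mL·hr
k_e = ln2 / t½ = 0.693147 / 9.49 = 0.0730 hr^-1
Extrapolated tail: C_last / k_e = 76.0 / 0.073 = 1041.096
AUC_0→∞ = 2237.4125 + 1041.096 = 3278.5085 ng/mL·hr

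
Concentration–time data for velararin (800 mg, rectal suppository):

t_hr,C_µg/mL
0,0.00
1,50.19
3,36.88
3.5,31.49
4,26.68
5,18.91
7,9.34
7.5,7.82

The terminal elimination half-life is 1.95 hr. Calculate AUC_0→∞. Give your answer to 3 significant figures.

Trapezoidal AUC_0→7.5:
  [0→1]: (0.00+50.19)/2 × 1 = 25.095
  [1→3]: (50.19+36.88)/2 × 2 = 87.07
  [3→3.5]: (36.88+31.49)/2 × 0.5 = 17.0925
  [3.5→4]: (31.49+26.68)/2 × 0.5 = 14.5425
  [4→5]: (26.68+18.91)/2 × 1 = 22.795
  [5→7]: (18.91+9.34)/2 × 2 = 28.25
  [7→7.5]: (9.34+7.82)/2 × 0.5 = 4.29
  Sum = 199.135 µg/mL·hr
k_e = ln2 / t½ = 0.693147 / 1.95 = 0.3555 hr^-1
Extrapolated tail: C_last / k_e = 7.82 / 0.3555 = 21.997
AUC_0→∞ = 199.135 + 21.997 = 221.132 µg/mL·hr

AUC = 221 µg/mL·hr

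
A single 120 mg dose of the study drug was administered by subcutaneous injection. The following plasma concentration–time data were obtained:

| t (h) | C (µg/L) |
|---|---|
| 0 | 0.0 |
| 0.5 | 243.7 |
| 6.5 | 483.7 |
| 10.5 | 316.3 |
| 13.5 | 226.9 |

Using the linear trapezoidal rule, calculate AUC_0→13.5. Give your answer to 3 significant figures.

AUC = 4660 µg/L·h

Trapezoidal AUC_0→13.5:
  [0→0.5]: (0.0+243.7)/2 × 0.5 = 60.925
  [0.5→6.5]: (243.7+483.7)/2 × 6 = 2182.2
  [6.5→10.5]: (483.7+316.3)/2 × 4 = 1600.0
  [10.5→13.5]: (316.3+226.9)/2 × 3 = 814.8
  Sum = 4657.925 µg/L·h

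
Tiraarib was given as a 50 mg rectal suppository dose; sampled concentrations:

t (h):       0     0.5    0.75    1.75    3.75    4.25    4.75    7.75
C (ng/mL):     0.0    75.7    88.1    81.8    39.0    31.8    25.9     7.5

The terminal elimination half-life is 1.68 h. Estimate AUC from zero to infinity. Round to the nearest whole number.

AUC = 346 ng/mL·h

Trapezoidal AUC_0→7.75:
  [0→0.5]: (0.0+75.7)/2 × 0.5 = 18.925
  [0.5→0.75]: (75.7+88.1)/2 × 0.25 = 20.475
  [0.75→1.75]: (88.1+81.8)/2 × 1 = 84.95
  [1.75→3.75]: (81.8+39.0)/2 × 2 = 120.8
  [3.75→4.25]: (39.0+31.8)/2 × 0.5 = 17.7
  [4.25→4.75]: (31.8+25.9)/2 × 0.5 = 14.425
  [4.75→7.75]: (25.9+7.5)/2 × 3 = 50.1
  Sum = 327.375 ng/mL·h
k_e = ln2 / t½ = 0.693147 / 1.68 = 0.4126 h^-1
Extrapolated tail: C_last / k_e = 7.5 / 0.4126 = 18.177
AUC_0→∞ = 327.375 + 18.177 = 345.552 ng/mL·h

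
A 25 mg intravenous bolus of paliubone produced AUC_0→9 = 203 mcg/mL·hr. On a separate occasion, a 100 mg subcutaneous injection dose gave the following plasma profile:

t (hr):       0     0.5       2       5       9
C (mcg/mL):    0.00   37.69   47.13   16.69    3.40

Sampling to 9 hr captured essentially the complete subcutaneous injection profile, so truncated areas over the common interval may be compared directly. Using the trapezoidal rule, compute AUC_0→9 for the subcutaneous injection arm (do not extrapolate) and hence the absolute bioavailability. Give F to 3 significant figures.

F = 0.257

Trapezoidal AUC_0→9 (subcutaneous injection):
  [0→0.5]: (0.00+37.69)/2 × 0.5 = 9.4225
  [0.5→2]: (37.69+47.13)/2 × 1.5 = 63.615
  [2→5]: (47.13+16.69)/2 × 3 = 95.73
  [5→9]: (16.69+3.40)/2 × 4 = 40.18
  Sum = 208.9475 mcg/mL·hr
F = (AUC_ev/D_ev)/(AUC_iv/D_iv) = (208.9475/100)/(203/25) = 2.089475/8.12 = 0.2573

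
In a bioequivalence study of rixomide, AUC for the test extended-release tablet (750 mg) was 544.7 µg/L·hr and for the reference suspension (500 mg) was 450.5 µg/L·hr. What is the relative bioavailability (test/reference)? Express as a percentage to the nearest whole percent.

F_rel = (AUC_test/D_test) / (AUC_ref/D_ref)
      = (544.7/750) / (450.5/500)
      = 0.726267 / 0.901 = 0.8061 = 80.61%

F_rel = 81%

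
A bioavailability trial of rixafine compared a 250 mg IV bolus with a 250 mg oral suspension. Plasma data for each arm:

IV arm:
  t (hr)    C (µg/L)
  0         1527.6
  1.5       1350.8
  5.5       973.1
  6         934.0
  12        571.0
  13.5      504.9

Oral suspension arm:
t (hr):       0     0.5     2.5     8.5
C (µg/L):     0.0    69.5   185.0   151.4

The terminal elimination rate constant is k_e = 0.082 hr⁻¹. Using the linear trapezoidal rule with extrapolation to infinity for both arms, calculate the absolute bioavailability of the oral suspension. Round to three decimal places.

F = 0.167

Trapezoidal AUC_0→13.5 (IV):
  [0→1.5]: (1527.6+1350.8)/2 × 1.5 = 2158.8
  [1.5→5.5]: (1350.8+973.1)/2 × 4 = 4647.8
  [5.5→6]: (973.1+934.0)/2 × 0.5 = 476.775
  [6→12]: (934.0+571.0)/2 × 6 = 4515.0
  [12→13.5]: (571.0+504.9)/2 × 1.5 = 806.925
  Sum = 12605.3 µg/L·hr
IV tail: 504.9/0.082 = 6157.317; AUC_iv,0→∞ = 12605.3 + 6157.317 = 18762.617 µg/L·hr
Trapezoidal AUC_0→8.5 (oral suspension):
  [0→0.5]: (0.0+69.5)/2 × 0.5 = 17.375
  [0.5→2.5]: (69.5+185.0)/2 × 2 = 254.5
  [2.5→8.5]: (185.0+151.4)/2 × 6 = 1009.2
  Sum = 1281.075 µg/L·hr
oral suspension tail: 151.4/0.082 = 1846.341; AUC_ev,0→∞ = 1281.075 + 1846.341 = 3127.416 µg/L·hr
F = (AUC_ev/D_ev)/(AUC_iv/D_iv) = (3127.416/250)/(18762.617/250) = 12.509664/75.050468 = 0.1667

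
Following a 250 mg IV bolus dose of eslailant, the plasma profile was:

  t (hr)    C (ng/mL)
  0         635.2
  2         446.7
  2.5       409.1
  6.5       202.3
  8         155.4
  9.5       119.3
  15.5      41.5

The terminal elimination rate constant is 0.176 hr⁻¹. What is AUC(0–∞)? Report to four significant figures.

Trapezoidal AUC_0→15.5:
  [0→2]: (635.2+446.7)/2 × 2 = 1081.9
  [2→2.5]: (446.7+409.1)/2 × 0.5 = 213.95
  [2.5→6.5]: (409.1+202.3)/2 × 4 = 1222.8
  [6.5→8]: (202.3+155.4)/2 × 1.5 = 268.275
  [8→9.5]: (155.4+119.3)/2 × 1.5 = 206.025
  [9.5→15.5]: (119.3+41.5)/2 × 6 = 482.4
  Sum = 3475.35 ng/mL·hr
Extrapolated tail: C_last / k_e = 41.5 / 0.176 = 235.795
AUC_0→∞ = 3475.35 + 235.795 = 3711.145 ng/mL·hr

AUC = 3711 ng/mL·hr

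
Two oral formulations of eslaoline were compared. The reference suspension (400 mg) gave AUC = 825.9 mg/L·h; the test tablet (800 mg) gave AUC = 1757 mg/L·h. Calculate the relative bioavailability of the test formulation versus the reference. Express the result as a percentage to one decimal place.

F_rel = 106.4%

F_rel = (AUC_test/D_test) / (AUC_ref/D_ref)
      = (1757/800) / (825.9/400)
      = 2.19625 / 2.06475 = 1.0637 = 106.37%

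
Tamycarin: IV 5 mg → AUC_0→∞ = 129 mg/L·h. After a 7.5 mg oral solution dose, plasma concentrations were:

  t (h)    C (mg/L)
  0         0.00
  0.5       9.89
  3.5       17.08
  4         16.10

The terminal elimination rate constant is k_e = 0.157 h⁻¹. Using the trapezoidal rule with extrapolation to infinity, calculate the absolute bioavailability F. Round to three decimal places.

F = 0.795

Trapezoidal AUC_0→4 (oral solution):
  [0→0.5]: (0.00+9.89)/2 × 0.5 = 2.4725
  [0.5→3.5]: (9.89+17.08)/2 × 3 = 40.455
  [3.5→4]: (17.08+16.10)/2 × 0.5 = 8.295
  Sum = 51.2225 mg/L·h
Tail: C_last/k_e = 16.10/0.157 = 102.548
AUC_0→∞ (oral solution) = 51.2225 + 102.548 = 153.7705 mg/L·h
F = (AUC_ev/D_ev)/(AUC_iv/D_iv) = (153.7705/7.5)/(129/5) = 20.5027/25.8 = 0.7947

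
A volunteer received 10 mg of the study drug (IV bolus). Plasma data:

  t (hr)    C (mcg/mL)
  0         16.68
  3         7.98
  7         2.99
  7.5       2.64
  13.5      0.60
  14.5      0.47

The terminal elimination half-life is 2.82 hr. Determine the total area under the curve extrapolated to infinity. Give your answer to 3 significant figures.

AUC = 72.5 mcg/mL·hr

Trapezoidal AUC_0→14.5:
  [0→3]: (16.68+7.98)/2 × 3 = 36.99
  [3→7]: (7.98+2.99)/2 × 4 = 21.94
  [7→7.5]: (2.99+2.64)/2 × 0.5 = 1.4075
  [7.5→13.5]: (2.64+0.60)/2 × 6 = 9.72
  [13.5→14.5]: (0.60+0.47)/2 × 1 = 0.535
  Sum = 70.5925 mcg/mL·hr
k_e = ln2 / t½ = 0.693147 / 2.82 = 0.2458 hr^-1
Extrapolated tail: C_last / k_e = 0.47 / 0.2458 = 1.912
AUC_0→∞ = 70.5925 + 1.912 = 72.5045 mcg/mL·hr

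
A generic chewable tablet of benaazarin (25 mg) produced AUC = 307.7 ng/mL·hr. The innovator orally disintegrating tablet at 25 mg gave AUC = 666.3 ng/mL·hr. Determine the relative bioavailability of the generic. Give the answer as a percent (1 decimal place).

F_rel = 46.2%

F_rel = (AUC_test/D_test) / (AUC_ref/D_ref)
      = (307.7/25) / (666.3/25)
      = 12.308 / 26.652 = 0.4618 = 46.18%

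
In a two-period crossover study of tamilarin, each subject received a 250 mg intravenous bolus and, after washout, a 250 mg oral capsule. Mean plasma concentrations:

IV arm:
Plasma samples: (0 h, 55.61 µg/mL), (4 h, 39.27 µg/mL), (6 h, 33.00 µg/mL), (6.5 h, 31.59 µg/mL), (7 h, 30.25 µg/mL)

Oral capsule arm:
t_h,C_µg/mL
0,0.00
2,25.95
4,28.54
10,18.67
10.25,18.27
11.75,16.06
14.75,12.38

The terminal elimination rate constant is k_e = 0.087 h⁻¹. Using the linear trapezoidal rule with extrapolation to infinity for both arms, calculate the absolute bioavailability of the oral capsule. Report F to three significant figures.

Trapezoidal AUC_0→7 (IV):
  [0→4]: (55.61+39.27)/2 × 4 = 189.76
  [4→6]: (39.27+33.00)/2 × 2 = 72.27
  [6→6.5]: (33.00+31.59)/2 × 0.5 = 16.1475
  [6.5→7]: (31.59+30.25)/2 × 0.5 = 15.46
  Sum = 293.6375 µg/mL·h
IV tail: 30.25/0.087 = 347.701; AUC_iv,0→∞ = 293.6375 + 347.701 = 641.3385 µg/mL·h
Trapezoidal AUC_0→14.75 (oral capsule):
  [0→2]: (0.00+25.95)/2 × 2 = 25.95
  [2→4]: (25.95+28.54)/2 × 2 = 54.49
  [4→10]: (28.54+18.67)/2 × 6 = 141.63
  [10→10.25]: (18.67+18.27)/2 × 0.25 = 4.6175
  [10.25→11.75]: (18.27+16.06)/2 × 1.5 = 25.7475
  [11.75→14.75]: (16.06+12.38)/2 × 3 = 42.66
  Sum = 295.095 µg/mL·h
oral capsule tail: 12.38/0.087 = 142.299; AUC_ev,0→∞ = 295.095 + 142.299 = 437.394 µg/mL·h
F = (AUC_ev/D_ev)/(AUC_iv/D_iv) = (437.394/250)/(641.3385/250) = 1.749576/2.565354 = 0.6820

F = 0.682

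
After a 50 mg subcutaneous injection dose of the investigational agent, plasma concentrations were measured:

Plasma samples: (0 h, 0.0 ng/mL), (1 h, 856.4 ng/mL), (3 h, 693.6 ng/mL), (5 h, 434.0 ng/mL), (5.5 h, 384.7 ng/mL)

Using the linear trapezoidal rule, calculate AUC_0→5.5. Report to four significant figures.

Trapezoidal AUC_0→5.5:
  [0→1]: (0.0+856.4)/2 × 1 = 428.2
  [1→3]: (856.4+693.6)/2 × 2 = 1550.0
  [3→5]: (693.6+434.0)/2 × 2 = 1127.6
  [5→5.5]: (434.0+384.7)/2 × 0.5 = 204.675
  Sum = 3310.475 ng/mL·h

AUC = 3310 ng/mL·h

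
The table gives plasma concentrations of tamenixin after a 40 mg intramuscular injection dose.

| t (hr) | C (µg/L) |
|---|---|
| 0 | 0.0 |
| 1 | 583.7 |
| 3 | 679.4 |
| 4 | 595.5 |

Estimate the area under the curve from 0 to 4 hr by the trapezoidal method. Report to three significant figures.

Trapezoidal AUC_0→4:
  [0→1]: (0.0+583.7)/2 × 1 = 291.85
  [1→3]: (583.7+679.4)/2 × 2 = 1263.1
  [3→4]: (679.4+595.5)/2 × 1 = 637.45
  Sum = 2192.4 µg/L·hr

AUC = 2190 µg/L·hr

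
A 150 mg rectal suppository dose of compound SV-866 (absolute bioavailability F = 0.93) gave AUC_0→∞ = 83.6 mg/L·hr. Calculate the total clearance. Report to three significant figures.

CL = F × Dose / AUC_0→∞
   = 0.93 × 150 / 83.6 = 1.66866 L/hr

CL = 1.67 L/hr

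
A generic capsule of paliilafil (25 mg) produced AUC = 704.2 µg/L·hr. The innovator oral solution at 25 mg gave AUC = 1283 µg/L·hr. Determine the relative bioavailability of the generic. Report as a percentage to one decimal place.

F_rel = 54.9%

F_rel = (AUC_test/D_test) / (AUC_ref/D_ref)
      = (704.2/25) / (1283/25)
      = 28.168 / 51.32 = 0.5489 = 54.89%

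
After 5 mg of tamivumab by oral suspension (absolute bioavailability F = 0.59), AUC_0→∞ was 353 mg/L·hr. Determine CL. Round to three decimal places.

CL = 0.008 L/hr

CL = F × Dose / AUC_0→∞
   = 0.59 × 5 / 353 = 0.00835694 L/hr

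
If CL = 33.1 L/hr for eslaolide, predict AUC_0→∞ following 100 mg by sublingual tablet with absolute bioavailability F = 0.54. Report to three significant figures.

AUC = 1.63 mg/L·hr

AUC_0→∞ = F × Dose / CL
        = 0.54 × 100 / 33.1 = 1.63142 mg/L·hr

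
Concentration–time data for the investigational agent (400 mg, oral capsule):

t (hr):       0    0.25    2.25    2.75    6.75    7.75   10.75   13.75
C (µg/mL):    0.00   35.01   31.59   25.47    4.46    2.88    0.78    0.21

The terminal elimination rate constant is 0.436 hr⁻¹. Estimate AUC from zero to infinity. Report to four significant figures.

Trapezoidal AUC_0→13.75:
  [0→0.25]: (0.00+35.01)/2 × 0.25 = 4.37625
  [0.25→2.25]: (35.01+31.59)/2 × 2 = 66.6
  [2.25→2.75]: (31.59+25.47)/2 × 0.5 = 14.265
  [2.75→6.75]: (25.47+4.46)/2 × 4 = 59.86
  [6.75→7.75]: (4.46+2.88)/2 × 1 = 3.67
  [7.75→10.75]: (2.88+0.78)/2 × 3 = 5.49
  [10.75→13.75]: (0.78+0.21)/2 × 3 = 1.485
  Sum = 155.74625 µg/mL·hr
Extrapolated tail: C_last / k_e = 0.21 / 0.436 = 0.482
AUC_0→∞ = 155.74625 + 0.482 = 156.22825 µg/mL·hr

AUC = 156.2 µg/mL·hr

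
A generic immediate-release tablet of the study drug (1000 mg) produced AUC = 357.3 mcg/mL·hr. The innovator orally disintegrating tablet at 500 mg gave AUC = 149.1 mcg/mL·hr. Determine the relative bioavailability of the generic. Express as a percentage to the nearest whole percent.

F_rel = 120%

F_rel = (AUC_test/D_test) / (AUC_ref/D_ref)
      = (357.3/1000) / (149.1/500)
      = 0.3573 / 0.2982 = 1.1982 = 119.82%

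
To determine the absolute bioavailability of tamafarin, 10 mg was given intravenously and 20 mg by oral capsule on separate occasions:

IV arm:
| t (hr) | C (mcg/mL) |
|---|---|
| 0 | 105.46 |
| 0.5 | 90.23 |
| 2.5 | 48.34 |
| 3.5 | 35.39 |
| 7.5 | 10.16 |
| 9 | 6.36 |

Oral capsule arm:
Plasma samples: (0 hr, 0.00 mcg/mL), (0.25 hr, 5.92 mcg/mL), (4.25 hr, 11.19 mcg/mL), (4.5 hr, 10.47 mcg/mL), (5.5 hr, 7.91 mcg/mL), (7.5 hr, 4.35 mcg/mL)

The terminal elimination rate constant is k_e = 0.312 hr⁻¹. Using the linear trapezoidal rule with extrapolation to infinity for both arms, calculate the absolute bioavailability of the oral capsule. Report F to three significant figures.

Trapezoidal AUC_0→9 (IV):
  [0→0.5]: (105.46+90.23)/2 × 0.5 = 48.9225
  [0.5→2.5]: (90.23+48.34)/2 × 2 = 138.57
  [2.5→3.5]: (48.34+35.39)/2 × 1 = 41.865
  [3.5→7.5]: (35.39+10.16)/2 × 4 = 91.1
  [7.5→9]: (10.16+6.36)/2 × 1.5 = 12.39
  Sum = 332.8475 mcg/mL·hr
IV tail: 6.36/0.312 = 20.385; AUC_iv,0→∞ = 332.8475 + 20.385 = 353.2325 mcg/mL·hr
Trapezoidal AUC_0→7.5 (oral capsule):
  [0→0.25]: (0.00+5.92)/2 × 0.25 = 0.74
  [0.25→4.25]: (5.92+11.19)/2 × 4 = 34.22
  [4.25→4.5]: (11.19+10.47)/2 × 0.25 = 2.7075
  [4.5→5.5]: (10.47+7.91)/2 × 1 = 9.19
  [5.5→7.5]: (7.91+4.35)/2 × 2 = 12.26
  Sum = 59.1175 mcg/mL·hr
oral capsule tail: 4.35/0.312 = 13.942; AUC_ev,0→∞ = 59.1175 + 13.942 = 73.0595 mcg/mL·hr
F = (AUC_ev/D_ev)/(AUC_iv/D_iv) = (73.0595/20)/(353.2325/10) = 3.652975/35.32325 = 0.1034

F = 0.103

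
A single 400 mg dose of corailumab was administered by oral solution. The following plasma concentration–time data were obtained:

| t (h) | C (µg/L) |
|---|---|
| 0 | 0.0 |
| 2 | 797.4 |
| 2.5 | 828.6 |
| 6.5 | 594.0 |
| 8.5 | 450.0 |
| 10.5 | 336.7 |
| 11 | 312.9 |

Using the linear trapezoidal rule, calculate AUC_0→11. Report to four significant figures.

Trapezoidal AUC_0→11:
  [0→2]: (0.0+797.4)/2 × 2 = 797.4
  [2→2.5]: (797.4+828.6)/2 × 0.5 = 406.5
  [2.5→6.5]: (828.6+594.0)/2 × 4 = 2845.2
  [6.5→8.5]: (594.0+450.0)/2 × 2 = 1044.0
  [8.5→10.5]: (450.0+336.7)/2 × 2 = 786.7
  [10.5→11]: (336.7+312.9)/2 × 0.5 = 162.4
  Sum = 6042.2 µg/L·h

AUC = 6042 µg/L·h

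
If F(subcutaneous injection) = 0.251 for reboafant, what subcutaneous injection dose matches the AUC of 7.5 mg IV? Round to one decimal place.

For equal systemic exposure: F × D_ev = D_iv
D_ev = D_iv / F = 7.5 / 0.251 = 29.8805 mg

D_subcutaneous = 29.9 mg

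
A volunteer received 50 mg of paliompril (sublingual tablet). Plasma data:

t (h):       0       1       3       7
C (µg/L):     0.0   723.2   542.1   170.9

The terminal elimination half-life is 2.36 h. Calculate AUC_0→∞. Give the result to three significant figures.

Trapezoidal AUC_0→7:
  [0→1]: (0.0+723.2)/2 × 1 = 361.6
  [1→3]: (723.2+542.1)/2 × 2 = 1265.3
  [3→7]: (542.1+170.9)/2 × 4 = 1426.0
  Sum = 3052.9 µg/L·h
k_e = ln2 / t½ = 0.693147 / 2.36 = 0.2937 h^-1
Extrapolated tail: C_last / k_e = 170.9 / 0.2937 = 581.886
AUC_0→∞ = 3052.9 + 581.886 = 3634.786 µg/L·h

AUC = 3630 µg/L·h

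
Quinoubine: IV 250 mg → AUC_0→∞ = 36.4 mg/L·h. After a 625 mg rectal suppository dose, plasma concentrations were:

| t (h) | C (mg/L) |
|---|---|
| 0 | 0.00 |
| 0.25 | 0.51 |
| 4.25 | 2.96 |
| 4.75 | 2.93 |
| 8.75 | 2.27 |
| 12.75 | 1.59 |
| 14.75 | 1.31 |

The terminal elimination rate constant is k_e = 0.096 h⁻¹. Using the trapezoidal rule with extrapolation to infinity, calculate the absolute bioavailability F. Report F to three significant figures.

Trapezoidal AUC_0→14.75 (rectal suppository):
  [0→0.25]: (0.00+0.51)/2 × 0.25 = 0.06375
  [0.25→4.25]: (0.51+2.96)/2 × 4 = 6.94
  [4.25→4.75]: (2.96+2.93)/2 × 0.5 = 1.4725
  [4.75→8.75]: (2.93+2.27)/2 × 4 = 10.4
  [8.75→12.75]: (2.27+1.59)/2 × 4 = 7.72
  [12.75→14.75]: (1.59+1.31)/2 × 2 = 2.9
  Sum = 29.49625 mg/L·h
Tail: C_last/k_e = 1.31/0.096 = 13.646
AUC_0→∞ (rectal suppository) = 29.49625 + 13.646 = 43.14225 mg/L·h
F = (AUC_ev/D_ev)/(AUC_iv/D_iv) = (43.14225/625)/(36.4/250) = 0.0690276/0.1456 = 0.4741

F = 0.474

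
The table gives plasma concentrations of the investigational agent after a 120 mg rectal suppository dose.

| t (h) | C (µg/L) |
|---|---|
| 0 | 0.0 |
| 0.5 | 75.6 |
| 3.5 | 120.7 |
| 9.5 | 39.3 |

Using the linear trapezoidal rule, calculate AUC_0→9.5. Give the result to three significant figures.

AUC = 793 µg/L·h

Trapezoidal AUC_0→9.5:
  [0→0.5]: (0.0+75.6)/2 × 0.5 = 18.9
  [0.5→3.5]: (75.6+120.7)/2 × 3 = 294.45
  [3.5→9.5]: (120.7+39.3)/2 × 6 = 480.0
  Sum = 793.35 µg/L·h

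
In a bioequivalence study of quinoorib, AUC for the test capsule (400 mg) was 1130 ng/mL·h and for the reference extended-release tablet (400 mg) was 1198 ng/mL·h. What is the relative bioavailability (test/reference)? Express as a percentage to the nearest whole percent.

F_rel = 94%

F_rel = (AUC_test/D_test) / (AUC_ref/D_ref)
      = (1130/400) / (1198/400)
      = 2.825 / 2.995 = 0.9432 = 94.32%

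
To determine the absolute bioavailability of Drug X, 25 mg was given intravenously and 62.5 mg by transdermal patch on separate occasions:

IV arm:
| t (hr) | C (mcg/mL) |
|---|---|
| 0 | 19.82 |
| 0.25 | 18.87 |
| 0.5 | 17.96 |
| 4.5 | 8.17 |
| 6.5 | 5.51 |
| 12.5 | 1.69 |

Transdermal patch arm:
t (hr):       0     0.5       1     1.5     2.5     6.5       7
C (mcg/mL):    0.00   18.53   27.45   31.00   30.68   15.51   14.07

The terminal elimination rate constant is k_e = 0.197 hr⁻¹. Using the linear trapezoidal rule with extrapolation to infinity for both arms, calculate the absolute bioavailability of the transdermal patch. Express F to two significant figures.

F = 0.88

Trapezoidal AUC_0→12.5 (IV):
  [0→0.25]: (19.82+18.87)/2 × 0.25 = 4.83625
  [0.25→0.5]: (18.87+17.96)/2 × 0.25 = 4.60375
  [0.5→4.5]: (17.96+8.17)/2 × 4 = 52.26
  [4.5→6.5]: (8.17+5.51)/2 × 2 = 13.68
  [6.5→12.5]: (5.51+1.69)/2 × 6 = 21.6
  Sum = 96.98 mcg/mL·hr
IV tail: 1.69/0.197 = 8.579; AUC_iv,0→∞ = 96.98 + 8.579 = 105.559 mcg/mL·hr
Trapezoidal AUC_0→7 (transdermal patch):
  [0→0.5]: (0.00+18.53)/2 × 0.5 = 4.6325
  [0.5→1]: (18.53+27.45)/2 × 0.5 = 11.495
  [1→1.5]: (27.45+31.00)/2 × 0.5 = 14.6125
  [1.5→2.5]: (31.00+30.68)/2 × 1 = 30.84
  [2.5→6.5]: (30.68+15.51)/2 × 4 = 92.38
  [6.5→7]: (15.51+14.07)/2 × 0.5 = 7.395
  Sum = 161.355 mcg/mL·hr
transdermal patch tail: 14.07/0.197 = 71.421; AUC_ev,0→∞ = 161.355 + 71.421 = 232.776 mcg/mL·hr
F = (AUC_ev/D_ev)/(AUC_iv/D_iv) = (232.776/62.5)/(105.559/25) = 3.724416/4.22236 = 0.8821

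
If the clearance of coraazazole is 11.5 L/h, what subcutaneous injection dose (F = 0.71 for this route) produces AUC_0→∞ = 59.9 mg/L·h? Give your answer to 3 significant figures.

Dose = 970 mg

Dose = CL × AUC_0→∞ / F
     = 11.5 × 59.9 / 0.71 = 970.211 mg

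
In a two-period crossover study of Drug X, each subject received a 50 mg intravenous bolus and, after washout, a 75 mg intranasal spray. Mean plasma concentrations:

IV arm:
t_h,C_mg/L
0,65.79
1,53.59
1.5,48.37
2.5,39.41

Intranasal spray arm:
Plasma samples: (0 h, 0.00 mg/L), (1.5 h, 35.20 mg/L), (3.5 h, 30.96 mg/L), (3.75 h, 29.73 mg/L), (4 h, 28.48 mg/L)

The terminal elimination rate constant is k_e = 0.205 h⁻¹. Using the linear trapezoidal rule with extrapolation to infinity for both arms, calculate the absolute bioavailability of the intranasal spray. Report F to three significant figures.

F = 0.511

Trapezoidal AUC_0→2.5 (IV):
  [0→1]: (65.79+53.59)/2 × 1 = 59.69
  [1→1.5]: (53.59+48.37)/2 × 0.5 = 25.49
  [1.5→2.5]: (48.37+39.41)/2 × 1 = 43.89
  Sum = 129.07 mg/L·h
IV tail: 39.41/0.205 = 192.244; AUC_iv,0→∞ = 129.07 + 192.244 = 321.314 mg/L·h
Trapezoidal AUC_0→4 (intranasal spray):
  [0→1.5]: (0.00+35.20)/2 × 1.5 = 26.4
  [1.5→3.5]: (35.20+30.96)/2 × 2 = 66.16
  [3.5→3.75]: (30.96+29.73)/2 × 0.25 = 7.58625
  [3.75→4]: (29.73+28.48)/2 × 0.25 = 7.27625
  Sum = 107.4225 mg/L·h
intranasal spray tail: 28.48/0.205 = 138.927; AUC_ev,0→∞ = 107.4225 + 138.927 = 246.3495 mg/L·h
F = (AUC_ev/D_ev)/(AUC_iv/D_iv) = (246.3495/75)/(321.314/50) = 3.28466/6.42628 = 0.5111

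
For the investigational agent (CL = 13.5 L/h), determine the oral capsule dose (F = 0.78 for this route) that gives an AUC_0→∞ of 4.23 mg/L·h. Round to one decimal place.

Dose = 73.2 mg

Dose = CL × AUC_0→∞ / F
     = 13.5 × 4.23 / 0.78 = 73.2115 mg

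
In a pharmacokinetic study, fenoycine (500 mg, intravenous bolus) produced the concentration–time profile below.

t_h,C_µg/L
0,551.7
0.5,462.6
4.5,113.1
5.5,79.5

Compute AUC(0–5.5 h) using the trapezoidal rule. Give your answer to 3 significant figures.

AUC = 1500 µg/L·h

Trapezoidal AUC_0→5.5:
  [0→0.5]: (551.7+462.6)/2 × 0.5 = 253.575
  [0.5→4.5]: (462.6+113.1)/2 × 4 = 1151.4
  [4.5→5.5]: (113.1+79.5)/2 × 1 = 96.3
  Sum = 1501.275 µg/L·h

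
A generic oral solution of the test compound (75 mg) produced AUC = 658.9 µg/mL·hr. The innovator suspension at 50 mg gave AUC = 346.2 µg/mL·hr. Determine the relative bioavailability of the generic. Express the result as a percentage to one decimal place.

F_rel = 126.9%

F_rel = (AUC_test/D_test) / (AUC_ref/D_ref)
      = (658.9/75) / (346.2/50)
      = 8.78533 / 6.924 = 1.2688 = 126.88%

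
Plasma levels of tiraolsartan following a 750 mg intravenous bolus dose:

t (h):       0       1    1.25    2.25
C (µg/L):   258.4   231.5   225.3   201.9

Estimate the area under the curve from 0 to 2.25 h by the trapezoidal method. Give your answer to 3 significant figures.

Trapezoidal AUC_0→2.25:
  [0→1]: (258.4+231.5)/2 × 1 = 244.95
  [1→1.25]: (231.5+225.3)/2 × 0.25 = 57.1
  [1.25→2.25]: (225.3+201.9)/2 × 1 = 213.6
  Sum = 515.65 µg/L·h

AUC = 516 µg/L·h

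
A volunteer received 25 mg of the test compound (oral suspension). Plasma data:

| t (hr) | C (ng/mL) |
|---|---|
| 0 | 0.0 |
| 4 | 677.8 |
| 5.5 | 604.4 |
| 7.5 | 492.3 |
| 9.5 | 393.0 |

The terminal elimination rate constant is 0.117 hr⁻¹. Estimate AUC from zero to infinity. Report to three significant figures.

Trapezoidal AUC_0→9.5:
  [0→4]: (0.0+677.8)/2 × 4 = 1355.6
  [4→5.5]: (677.8+604.4)/2 × 1.5 = 961.65
  [5.5→7.5]: (604.4+492.3)/2 × 2 = 1096.7
  [7.5→9.5]: (492.3+393.0)/2 × 2 = 885.3
  Sum = 4299.25 ng/mL·hr
Extrapolated tail: C_last / k_e = 393.0 / 0.117 = 3358.974
AUC_0→∞ = 4299.25 + 3358.974 = 7658.224 ng/mL·hr

AUC = 7660 ng/mL·hr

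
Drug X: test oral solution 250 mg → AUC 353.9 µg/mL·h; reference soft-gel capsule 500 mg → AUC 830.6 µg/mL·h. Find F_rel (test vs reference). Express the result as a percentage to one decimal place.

F_rel = (AUC_test/D_test) / (AUC_ref/D_ref)
      = (353.9/250) / (830.6/500)
      = 1.4156 / 1.6612 = 0.8522 = 85.22%

F_rel = 85.2%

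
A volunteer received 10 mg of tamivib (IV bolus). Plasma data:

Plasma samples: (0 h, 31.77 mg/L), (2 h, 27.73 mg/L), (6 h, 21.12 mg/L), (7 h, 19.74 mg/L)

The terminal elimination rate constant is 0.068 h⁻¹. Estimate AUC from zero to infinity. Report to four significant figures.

Trapezoidal AUC_0→7:
  [0→2]: (31.77+27.73)/2 × 2 = 59.5
  [2→6]: (27.73+21.12)/2 × 4 = 97.7
  [6→7]: (21.12+19.74)/2 × 1 = 20.43
  Sum = 177.63 mg/L·h
Extrapolated tail: C_last / k_e = 19.74 / 0.068 = 290.294
AUC_0→∞ = 177.63 + 290.294 = 467.924 mg/L·h

AUC = 467.9 mg/L·h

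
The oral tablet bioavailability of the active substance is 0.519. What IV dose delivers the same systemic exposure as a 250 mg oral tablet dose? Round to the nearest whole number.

Systemic exposure from an extravascular dose = F × D_ev, so the equivalent IV dose is F × D_ev.
D_iv = F × D_ev = 0.519 × 250 = 129.75 mg

D_iv = 130 mg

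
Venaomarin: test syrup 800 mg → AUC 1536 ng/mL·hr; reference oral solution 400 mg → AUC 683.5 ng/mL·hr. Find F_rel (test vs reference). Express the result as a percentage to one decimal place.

F_rel = (AUC_test/D_test) / (AUC_ref/D_ref)
      = (1536/800) / (683.5/400)
      = 1.92 / 1.70875 = 1.1236 = 112.36%

F_rel = 112.4%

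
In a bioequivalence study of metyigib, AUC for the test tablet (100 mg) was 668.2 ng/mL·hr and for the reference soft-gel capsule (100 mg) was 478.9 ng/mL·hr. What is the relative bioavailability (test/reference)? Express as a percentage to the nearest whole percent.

F_rel = 140%

F_rel = (AUC_test/D_test) / (AUC_ref/D_ref)
      = (668.2/100) / (478.9/100)
      = 6.682 / 4.789 = 1.3953 = 139.53%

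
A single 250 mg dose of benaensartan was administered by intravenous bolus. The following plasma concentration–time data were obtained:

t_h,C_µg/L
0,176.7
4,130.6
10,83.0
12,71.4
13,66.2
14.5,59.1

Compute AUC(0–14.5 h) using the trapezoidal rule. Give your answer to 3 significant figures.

Trapezoidal AUC_0→14.5:
  [0→4]: (176.7+130.6)/2 × 4 = 614.6
  [4→10]: (130.6+83.0)/2 × 6 = 640.8
  [10→12]: (83.0+71.4)/2 × 2 = 154.4
  [12→13]: (71.4+66.2)/2 × 1 = 68.8
  [13→14.5]: (66.2+59.1)/2 × 1.5 = 93.975
  Sum = 1572.575 µg/L·h

AUC = 1570 µg/L·h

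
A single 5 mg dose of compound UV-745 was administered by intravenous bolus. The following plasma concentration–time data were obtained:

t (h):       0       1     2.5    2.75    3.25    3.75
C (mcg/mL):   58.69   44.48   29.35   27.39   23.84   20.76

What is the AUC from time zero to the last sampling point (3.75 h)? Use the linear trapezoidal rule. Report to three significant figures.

Trapezoidal AUC_0→3.75:
  [0→1]: (58.69+44.48)/2 × 1 = 51.585
  [1→2.5]: (44.48+29.35)/2 × 1.5 = 55.3725
  [2.5→2.75]: (29.35+27.39)/2 × 0.25 = 7.0925
  [2.75→3.25]: (27.39+23.84)/2 × 0.5 = 12.8075
  [3.25→3.75]: (23.84+20.76)/2 × 0.5 = 11.15
  Sum = 138.0075 mcg/mL·h

AUC = 138 mcg/mL·h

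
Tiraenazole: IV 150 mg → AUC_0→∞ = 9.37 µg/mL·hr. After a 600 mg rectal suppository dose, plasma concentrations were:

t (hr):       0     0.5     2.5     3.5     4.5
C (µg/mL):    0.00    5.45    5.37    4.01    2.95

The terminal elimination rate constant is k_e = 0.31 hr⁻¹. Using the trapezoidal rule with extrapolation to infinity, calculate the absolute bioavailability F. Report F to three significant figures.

F = 0.797

Trapezoidal AUC_0→4.5 (rectal suppository):
  [0→0.5]: (0.00+5.45)/2 × 0.5 = 1.3625
  [0.5→2.5]: (5.45+5.37)/2 × 2 = 10.82
  [2.5→3.5]: (5.37+4.01)/2 × 1 = 4.69
  [3.5→4.5]: (4.01+2.95)/2 × 1 = 3.48
  Sum = 20.3525 µg/mL·hr
Tail: C_last/k_e = 2.95/0.31 = 9.516
AUC_0→∞ (rectal suppository) = 20.3525 + 9.516 = 29.8685 µg/mL·hr
F = (AUC_ev/D_ev)/(AUC_iv/D_iv) = (29.8685/600)/(9.37/150) = 0.0497808/0.0624667 = 0.7969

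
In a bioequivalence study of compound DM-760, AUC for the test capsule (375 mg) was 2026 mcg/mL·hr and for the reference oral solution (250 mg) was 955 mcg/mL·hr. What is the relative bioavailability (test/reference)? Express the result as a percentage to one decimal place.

F_rel = 141.4%

F_rel = (AUC_test/D_test) / (AUC_ref/D_ref)
      = (2026/375) / (955/250)
      = 5.40267 / 3.82 = 1.4143 = 141.43%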